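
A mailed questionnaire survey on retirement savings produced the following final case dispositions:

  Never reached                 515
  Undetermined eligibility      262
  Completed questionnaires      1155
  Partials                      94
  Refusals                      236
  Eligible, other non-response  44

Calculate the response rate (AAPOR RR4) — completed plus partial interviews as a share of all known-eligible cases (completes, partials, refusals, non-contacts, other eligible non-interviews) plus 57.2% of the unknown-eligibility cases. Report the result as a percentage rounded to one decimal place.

56.9%

Num = 1155 + 94 = 1249
Known eligible = 1155 + 94 + 236 + 515 + 44 = 2044
Estimated eligible among unknowns = 0.5720 × 262 = 149.86
Base = 2044 + 149.86 = 2193.86
RR4 = 1249 / 2193.86 = 0.5693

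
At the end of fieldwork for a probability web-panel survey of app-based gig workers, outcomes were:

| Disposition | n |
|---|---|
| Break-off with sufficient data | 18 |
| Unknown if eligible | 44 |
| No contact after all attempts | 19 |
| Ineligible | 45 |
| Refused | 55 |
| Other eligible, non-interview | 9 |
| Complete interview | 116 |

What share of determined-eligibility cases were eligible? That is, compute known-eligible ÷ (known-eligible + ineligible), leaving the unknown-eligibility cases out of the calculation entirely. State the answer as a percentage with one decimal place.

Determined eligible → 116 + 18 + 55 + 19 + 9 = 217
e = 217 / (217 + 45) = 217 / 262 = 0.8282

82.8%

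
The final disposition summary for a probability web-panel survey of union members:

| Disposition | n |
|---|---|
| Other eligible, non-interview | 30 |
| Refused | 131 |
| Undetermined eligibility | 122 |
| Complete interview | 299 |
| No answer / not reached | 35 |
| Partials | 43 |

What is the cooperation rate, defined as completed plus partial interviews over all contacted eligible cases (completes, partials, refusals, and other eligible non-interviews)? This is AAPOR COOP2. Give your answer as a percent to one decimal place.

Num → 299 + 43 = 342
Base → 299 + 43 + 131 + 30 = 503
COOP2 = 342 / 503 = 0.6799

68.0%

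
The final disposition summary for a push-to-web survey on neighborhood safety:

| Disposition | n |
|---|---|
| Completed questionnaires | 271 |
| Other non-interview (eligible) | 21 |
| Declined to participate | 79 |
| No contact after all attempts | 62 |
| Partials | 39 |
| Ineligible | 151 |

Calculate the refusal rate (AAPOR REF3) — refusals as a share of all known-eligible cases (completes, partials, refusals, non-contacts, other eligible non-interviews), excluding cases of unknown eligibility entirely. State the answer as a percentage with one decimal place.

Top → 79
Base → 271 + 39 + 79 + 62 + 21 = 472
REF3 = 79 / 472 = 0.1674

16.7%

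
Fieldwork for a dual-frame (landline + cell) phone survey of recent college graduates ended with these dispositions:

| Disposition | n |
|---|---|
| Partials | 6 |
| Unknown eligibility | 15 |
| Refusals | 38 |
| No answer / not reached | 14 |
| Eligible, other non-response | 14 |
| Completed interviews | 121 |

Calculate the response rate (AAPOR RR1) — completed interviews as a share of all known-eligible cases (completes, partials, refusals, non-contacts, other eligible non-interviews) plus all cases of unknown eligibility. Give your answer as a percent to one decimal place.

Numerator: 121
Base: 121 + 6 + 38 + 14 + 14 + 15 = 208
RR1 = 121 / 208 = 0.5817

58.2%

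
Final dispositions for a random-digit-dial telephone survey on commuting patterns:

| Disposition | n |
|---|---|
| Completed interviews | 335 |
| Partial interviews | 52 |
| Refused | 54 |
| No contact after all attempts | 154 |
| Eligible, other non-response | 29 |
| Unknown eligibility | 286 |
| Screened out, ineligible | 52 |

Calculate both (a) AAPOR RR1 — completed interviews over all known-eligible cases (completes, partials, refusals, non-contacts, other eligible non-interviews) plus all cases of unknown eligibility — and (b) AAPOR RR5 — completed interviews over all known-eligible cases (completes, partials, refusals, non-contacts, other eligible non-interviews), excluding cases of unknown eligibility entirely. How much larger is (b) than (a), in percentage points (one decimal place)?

Num = 335
Denom = 335 + 52 + 54 + 154 + 29 + 286 = 910
RR1 = 335 / 910 = 0.3681
Denom = 335 + 52 + 54 + 154 + 29 = 624
RR5 = 335 / 624 = 0.5369
Difference = 53.69 − 36.81 = 16.88 percentage points

16.9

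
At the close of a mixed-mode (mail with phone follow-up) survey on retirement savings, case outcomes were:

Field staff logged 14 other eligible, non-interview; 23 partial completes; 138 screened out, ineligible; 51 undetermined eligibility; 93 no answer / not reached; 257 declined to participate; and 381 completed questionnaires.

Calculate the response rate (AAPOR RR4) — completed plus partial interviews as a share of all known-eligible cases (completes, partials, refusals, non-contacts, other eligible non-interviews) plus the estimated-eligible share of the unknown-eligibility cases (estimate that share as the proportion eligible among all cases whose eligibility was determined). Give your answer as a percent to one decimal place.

49.8%

Numerator: 381 + 23 = 404
Determined eligible: 381 + 23 + 257 + 93 + 14 = 768
e = 768 / (768 + 138) = 768 / 906 = 0.8477
e × U: 0.8477 × 51 = 43.23
Base: 768 + 43.23 = 811.23
RR4 = 404 / 811.23 = 0.4980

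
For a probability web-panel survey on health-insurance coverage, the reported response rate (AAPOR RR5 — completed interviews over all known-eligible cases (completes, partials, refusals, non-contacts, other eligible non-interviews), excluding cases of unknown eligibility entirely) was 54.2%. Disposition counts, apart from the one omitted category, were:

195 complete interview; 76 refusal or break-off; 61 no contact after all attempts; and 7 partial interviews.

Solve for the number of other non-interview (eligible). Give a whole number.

21

RR5 = 195 / D = 0.542
D = 195 / 0.542 = 359.8
Rest of base = 339
other non-interview (eligible) = 359.8 − 339 ≈ 21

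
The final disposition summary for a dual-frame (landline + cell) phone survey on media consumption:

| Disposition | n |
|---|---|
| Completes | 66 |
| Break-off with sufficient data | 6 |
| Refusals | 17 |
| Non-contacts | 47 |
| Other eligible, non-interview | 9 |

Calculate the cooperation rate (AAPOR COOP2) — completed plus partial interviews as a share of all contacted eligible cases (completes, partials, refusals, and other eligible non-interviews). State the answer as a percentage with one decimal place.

73.5%

Numerator = 66 + 6 = 72
Base = 66 + 6 + 17 + 9 = 98
COOP2 = 72 / 98 = 0.7347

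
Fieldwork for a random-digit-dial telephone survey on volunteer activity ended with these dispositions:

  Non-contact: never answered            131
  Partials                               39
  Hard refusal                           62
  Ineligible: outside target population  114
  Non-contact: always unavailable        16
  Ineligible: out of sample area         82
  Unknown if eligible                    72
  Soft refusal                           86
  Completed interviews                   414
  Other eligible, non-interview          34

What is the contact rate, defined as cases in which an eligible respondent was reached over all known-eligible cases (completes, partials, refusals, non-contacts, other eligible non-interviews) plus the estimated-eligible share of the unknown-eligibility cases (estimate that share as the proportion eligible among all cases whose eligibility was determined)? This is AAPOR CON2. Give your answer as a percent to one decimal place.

75.6%

Refusal or break-off = 62 + 86 = 148
Never reached = 131 + 16 = 147
Out of scope = 114 + 82 = 196
Numerator → 414 + 39 + 148 + 34 = 635
Known eligible → 414 + 39 + 148 + 147 + 34 = 782
e = 782 / (782 + 196) = 782 / 978 = 0.7996
Eligible share of unknowns → 0.7996 × 72 = 57.57
Denom → 782 + 57.57 = 839.57
CON2 = 635 / 839.57 = 0.7563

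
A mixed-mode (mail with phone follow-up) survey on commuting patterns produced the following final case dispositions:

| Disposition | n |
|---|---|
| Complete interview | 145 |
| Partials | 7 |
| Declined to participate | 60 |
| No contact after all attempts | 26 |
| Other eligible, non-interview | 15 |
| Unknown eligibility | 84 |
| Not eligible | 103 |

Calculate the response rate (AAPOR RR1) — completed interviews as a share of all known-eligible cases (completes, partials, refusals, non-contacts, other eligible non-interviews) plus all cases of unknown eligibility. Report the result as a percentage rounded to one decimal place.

Numerator = 145
Denom = 145 + 7 + 60 + 26 + 15 + 84 = 337
RR1 = 145 / 337 = 0.4303

43.0%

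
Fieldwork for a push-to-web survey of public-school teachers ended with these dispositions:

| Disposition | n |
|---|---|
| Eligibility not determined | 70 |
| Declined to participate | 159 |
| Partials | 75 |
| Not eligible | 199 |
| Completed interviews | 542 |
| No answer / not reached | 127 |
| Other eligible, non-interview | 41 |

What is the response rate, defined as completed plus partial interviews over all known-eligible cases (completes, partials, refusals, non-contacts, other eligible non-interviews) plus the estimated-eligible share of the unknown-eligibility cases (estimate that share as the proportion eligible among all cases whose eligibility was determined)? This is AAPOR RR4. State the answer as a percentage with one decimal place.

Numerator = 542 + 75 = 617
Eligible (known) = 542 + 75 + 159 + 127 + 41 = 944
e = 944 / (944 + 199) = 944 / 1143 = 0.8259
e × U = 0.8259 × 70 = 57.81
Denom = 944 + 57.81 = 1001.81
RR4 = 617 / 1001.81 = 0.6159

61.6%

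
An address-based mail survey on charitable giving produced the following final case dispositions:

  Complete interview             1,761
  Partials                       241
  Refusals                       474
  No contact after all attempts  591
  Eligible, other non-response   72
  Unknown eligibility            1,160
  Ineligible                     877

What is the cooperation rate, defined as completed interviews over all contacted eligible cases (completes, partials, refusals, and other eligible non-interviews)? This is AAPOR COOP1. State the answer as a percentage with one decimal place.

69.1%

Numerator: 1761
Denom: 1761 + 241 + 474 + 72 = 2548
COOP1 = 1761 / 2548 = 0.6911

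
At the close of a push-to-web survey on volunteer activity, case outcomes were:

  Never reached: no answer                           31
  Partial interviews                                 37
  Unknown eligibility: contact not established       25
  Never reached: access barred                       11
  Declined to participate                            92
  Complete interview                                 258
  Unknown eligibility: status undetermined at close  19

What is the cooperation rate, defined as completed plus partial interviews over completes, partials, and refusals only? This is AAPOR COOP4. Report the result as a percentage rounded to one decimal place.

76.2%

Non-contacts = 31 + 11 = 42
Undetermined eligibility = 25 + 19 = 44
Top → 258 + 37 = 295
Denominator → 258 + 37 + 92 = 387
COOP4 = 295 / 387 = 0.7623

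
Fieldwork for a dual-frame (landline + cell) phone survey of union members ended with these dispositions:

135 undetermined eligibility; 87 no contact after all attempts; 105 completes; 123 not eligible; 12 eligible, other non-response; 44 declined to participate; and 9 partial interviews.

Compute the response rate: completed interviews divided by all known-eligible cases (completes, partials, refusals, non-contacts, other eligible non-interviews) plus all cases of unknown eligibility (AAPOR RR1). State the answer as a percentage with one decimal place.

26.8%

Numerator = 105
Denom = 105 + 9 + 44 + 87 + 12 + 135 = 392
RR1 = 105 / 392 = 0.2679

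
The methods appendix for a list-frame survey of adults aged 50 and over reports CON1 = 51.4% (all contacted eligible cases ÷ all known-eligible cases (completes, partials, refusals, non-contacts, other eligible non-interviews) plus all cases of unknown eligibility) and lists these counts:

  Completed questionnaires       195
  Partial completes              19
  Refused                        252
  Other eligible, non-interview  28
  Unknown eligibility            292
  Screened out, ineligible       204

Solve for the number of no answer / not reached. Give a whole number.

Numerator = 195 + 19 + 252 + 28 = 494
CON1 = 494 / D = 0.514
D = 494 / 0.514 = 961.1
Remaining denominator categories sum to 786
no answer / not reached = 961.1 − 786 ≈ 175

175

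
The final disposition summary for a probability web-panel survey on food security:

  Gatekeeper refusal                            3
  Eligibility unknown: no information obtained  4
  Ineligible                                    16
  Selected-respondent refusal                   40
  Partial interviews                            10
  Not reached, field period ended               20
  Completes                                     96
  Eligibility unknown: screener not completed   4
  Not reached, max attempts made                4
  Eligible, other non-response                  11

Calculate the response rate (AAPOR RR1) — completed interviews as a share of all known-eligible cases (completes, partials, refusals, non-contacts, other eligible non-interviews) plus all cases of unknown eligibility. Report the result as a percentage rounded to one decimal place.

Refusal or break-off = 3 + 40 = 43
No contact after all attempts = 20 + 4 = 24
Unknown eligibility = 4 + 4 = 8
Numerator = 96
Denominator = 96 + 10 + 43 + 24 + 11 + 8 = 192
RR1 = 96 / 192 = 0.5000

50.0%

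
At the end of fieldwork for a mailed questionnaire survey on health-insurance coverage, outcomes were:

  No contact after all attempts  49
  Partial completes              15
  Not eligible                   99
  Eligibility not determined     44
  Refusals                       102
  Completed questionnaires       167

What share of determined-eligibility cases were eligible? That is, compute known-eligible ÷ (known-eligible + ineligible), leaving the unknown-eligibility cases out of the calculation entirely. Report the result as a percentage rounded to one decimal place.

Eligible (known) = 167 + 15 + 102 + 49 = 333
e = 333 / (333 + 99) = 333 / 432 = 0.7708

77.1%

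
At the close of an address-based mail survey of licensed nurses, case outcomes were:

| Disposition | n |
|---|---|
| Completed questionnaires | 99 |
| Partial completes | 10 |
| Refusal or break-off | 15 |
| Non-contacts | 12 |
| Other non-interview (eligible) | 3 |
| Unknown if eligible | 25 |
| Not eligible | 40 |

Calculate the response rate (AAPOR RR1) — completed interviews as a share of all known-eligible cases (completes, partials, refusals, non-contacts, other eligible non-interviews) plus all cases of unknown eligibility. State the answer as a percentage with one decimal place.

Numerator: 99
Denominator: 99 + 10 + 15 + 12 + 3 + 25 = 164
RR1 = 99 / 164 = 0.6037

60.4%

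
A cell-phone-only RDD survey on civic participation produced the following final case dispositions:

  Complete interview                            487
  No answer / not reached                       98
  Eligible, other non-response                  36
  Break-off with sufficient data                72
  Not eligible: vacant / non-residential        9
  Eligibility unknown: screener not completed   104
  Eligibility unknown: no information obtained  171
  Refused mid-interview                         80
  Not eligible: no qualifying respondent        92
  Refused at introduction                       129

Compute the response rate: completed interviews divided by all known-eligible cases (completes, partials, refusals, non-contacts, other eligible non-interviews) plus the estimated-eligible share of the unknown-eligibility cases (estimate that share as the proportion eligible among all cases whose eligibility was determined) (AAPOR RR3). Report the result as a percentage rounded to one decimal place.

42.4%

Refusals = 129 + 80 = 209
Unknown eligibility = 104 + 171 = 275
Out of scope = 92 + 9 = 101
Numerator = 487
Determined eligible = 487 + 72 + 209 + 98 + 36 = 902
e = 902 / (902 + 101) = 902 / 1003 = 0.8993
Eligible share of unknowns = 0.8993 × 275 = 247.31
Denominator = 902 + 247.31 = 1149.31
RR3 = 487 / 1149.31 = 0.4237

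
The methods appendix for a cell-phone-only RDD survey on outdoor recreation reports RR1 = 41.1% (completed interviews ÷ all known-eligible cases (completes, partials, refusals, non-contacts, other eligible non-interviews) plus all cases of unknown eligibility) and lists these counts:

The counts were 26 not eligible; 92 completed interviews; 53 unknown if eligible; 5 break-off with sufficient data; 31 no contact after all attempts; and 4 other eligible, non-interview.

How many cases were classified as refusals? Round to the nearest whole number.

39

RR1 = 92 / D = 0.411
D = 92 / 0.411 = 223.8
Rest of base = 185
refusals = 223.8 − 185 ≈ 39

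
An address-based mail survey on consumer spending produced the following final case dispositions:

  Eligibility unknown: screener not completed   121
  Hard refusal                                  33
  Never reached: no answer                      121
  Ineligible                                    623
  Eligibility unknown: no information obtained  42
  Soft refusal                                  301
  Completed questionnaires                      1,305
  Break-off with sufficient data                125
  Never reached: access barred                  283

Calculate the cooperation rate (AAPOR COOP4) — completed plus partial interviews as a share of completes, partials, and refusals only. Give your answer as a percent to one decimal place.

Declined to participate = 33 + 301 = 334
Never reached = 121 + 283 = 404
Undetermined eligibility = 121 + 42 = 163
Num → 1305 + 125 = 1430
Base → 1305 + 125 + 334 = 1764
COOP4 = 1430 / 1764 = 0.8107

81.1%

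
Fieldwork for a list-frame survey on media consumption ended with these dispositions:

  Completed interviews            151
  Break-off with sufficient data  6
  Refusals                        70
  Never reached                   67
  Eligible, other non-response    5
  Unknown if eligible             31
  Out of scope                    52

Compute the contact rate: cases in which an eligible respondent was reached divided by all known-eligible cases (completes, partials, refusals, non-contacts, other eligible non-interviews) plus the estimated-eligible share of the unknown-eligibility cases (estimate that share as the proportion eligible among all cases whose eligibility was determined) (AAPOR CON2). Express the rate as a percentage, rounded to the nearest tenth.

71.3%

Top: 151 + 6 + 70 + 5 = 232
Determined eligible: 151 + 6 + 70 + 67 + 5 = 299
e = 299 / (299 + 52) = 299 / 351 = 0.8519
Estimated eligible among unknowns: 0.8519 × 31 = 26.41
Denominator: 299 + 26.41 = 325.41
CON2 = 232 / 325.41 = 0.7129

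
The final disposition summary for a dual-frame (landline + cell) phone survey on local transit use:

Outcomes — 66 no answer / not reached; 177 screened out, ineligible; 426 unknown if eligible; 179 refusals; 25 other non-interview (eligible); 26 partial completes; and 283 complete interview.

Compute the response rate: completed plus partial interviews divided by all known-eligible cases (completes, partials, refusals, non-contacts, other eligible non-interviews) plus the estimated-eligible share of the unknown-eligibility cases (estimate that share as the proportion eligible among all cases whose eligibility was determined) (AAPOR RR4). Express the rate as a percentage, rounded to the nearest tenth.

Top → 283 + 26 = 309
Known eligible → 283 + 26 + 179 + 66 + 25 = 579
e = 579 / (579 + 177) = 579 / 756 = 0.7659
Eligible share of unknowns → 0.7659 × 426 = 326.27
Base → 579 + 326.27 = 905.27
RR4 = 309 / 905.27 = 0.3413

34.1%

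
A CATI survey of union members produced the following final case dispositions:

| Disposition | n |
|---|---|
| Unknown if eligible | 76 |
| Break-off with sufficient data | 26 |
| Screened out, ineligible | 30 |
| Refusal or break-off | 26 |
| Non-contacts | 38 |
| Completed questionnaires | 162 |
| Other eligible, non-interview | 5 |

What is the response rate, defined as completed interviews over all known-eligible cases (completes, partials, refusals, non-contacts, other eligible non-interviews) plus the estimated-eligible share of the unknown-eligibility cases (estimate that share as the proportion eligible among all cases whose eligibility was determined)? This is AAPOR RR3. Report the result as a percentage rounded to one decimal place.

49.8%

Top = 162
Known eligible = 162 + 26 + 26 + 38 + 5 = 257
e = 257 / (257 + 30) = 257 / 287 = 0.8955
Estimated eligible among unknowns = 0.8955 × 76 = 68.06
Base = 257 + 68.06 = 325.06
RR3 = 162 / 325.06 = 0.4984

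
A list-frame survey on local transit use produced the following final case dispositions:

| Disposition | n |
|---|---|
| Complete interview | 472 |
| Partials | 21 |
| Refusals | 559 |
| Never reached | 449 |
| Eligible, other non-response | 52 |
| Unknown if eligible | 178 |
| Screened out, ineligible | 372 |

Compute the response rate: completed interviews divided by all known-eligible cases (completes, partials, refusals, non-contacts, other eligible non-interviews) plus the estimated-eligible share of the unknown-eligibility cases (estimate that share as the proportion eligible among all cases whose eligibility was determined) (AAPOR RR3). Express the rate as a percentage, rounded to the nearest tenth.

27.8%

Num → 472
Eligible (known) → 472 + 21 + 559 + 449 + 52 = 1553
e = 1553 / (1553 + 372) = 1553 / 1925 = 0.8068
Eligible share of unknowns → 0.8068 × 178 = 143.61
Denominator → 1553 + 143.61 = 1696.61
RR3 = 472 / 1696.61 = 0.2782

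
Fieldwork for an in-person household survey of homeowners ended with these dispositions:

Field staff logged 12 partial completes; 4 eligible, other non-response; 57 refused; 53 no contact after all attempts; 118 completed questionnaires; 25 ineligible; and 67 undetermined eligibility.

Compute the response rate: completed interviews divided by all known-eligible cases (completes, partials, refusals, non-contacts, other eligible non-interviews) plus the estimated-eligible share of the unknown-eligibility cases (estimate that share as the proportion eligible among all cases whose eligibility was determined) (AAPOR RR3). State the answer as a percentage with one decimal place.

Num → 118
Determined eligible → 118 + 12 + 57 + 53 + 4 = 244
e = 244 / (244 + 25) = 244 / 269 = 0.9071
Eligible share of unknowns → 0.9071 × 67 = 60.78
Base → 244 + 60.78 = 304.78
RR3 = 118 / 304.78 = 0.3872

38.7%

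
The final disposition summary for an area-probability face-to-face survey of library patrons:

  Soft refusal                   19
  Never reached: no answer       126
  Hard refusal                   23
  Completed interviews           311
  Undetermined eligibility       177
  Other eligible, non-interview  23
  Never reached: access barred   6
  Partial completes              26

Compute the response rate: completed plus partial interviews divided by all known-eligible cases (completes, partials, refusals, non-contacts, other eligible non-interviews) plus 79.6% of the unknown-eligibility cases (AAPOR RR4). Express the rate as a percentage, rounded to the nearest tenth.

49.9%

Refusals = 23 + 19 = 42
No answer / not reached = 126 + 6 = 132
Numerator = 311 + 26 = 337
Eligible (known) = 311 + 26 + 42 + 132 + 23 = 534
Eligible share of unknowns = 0.7960 × 177 = 140.89
Denom = 534 + 140.89 = 674.89
RR4 = 337 / 674.89 = 0.4993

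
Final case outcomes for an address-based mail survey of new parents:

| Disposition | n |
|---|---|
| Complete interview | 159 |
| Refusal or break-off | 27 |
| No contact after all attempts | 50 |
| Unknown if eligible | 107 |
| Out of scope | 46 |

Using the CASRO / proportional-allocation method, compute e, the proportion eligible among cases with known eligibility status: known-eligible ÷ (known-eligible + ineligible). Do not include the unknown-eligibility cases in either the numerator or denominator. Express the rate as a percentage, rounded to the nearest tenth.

83.7%

Eligible (known) = 159 + 27 + 50 = 236
e = 236 / (236 + 46) = 236 / 282 = 0.8369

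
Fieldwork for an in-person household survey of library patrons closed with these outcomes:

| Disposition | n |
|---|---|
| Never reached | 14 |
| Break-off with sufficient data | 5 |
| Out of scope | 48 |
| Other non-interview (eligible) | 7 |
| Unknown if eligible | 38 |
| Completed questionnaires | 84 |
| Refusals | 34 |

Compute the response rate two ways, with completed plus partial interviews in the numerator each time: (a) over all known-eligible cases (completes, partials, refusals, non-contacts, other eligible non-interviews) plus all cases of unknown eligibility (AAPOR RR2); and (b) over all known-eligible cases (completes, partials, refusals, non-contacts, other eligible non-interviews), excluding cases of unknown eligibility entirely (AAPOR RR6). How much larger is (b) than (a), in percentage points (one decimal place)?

12.9

Top = 84 + 5 = 89
Denom = 84 + 5 + 34 + 14 + 7 + 38 = 182
RR2 = 89 / 182 = 0.4890
Denom = 84 + 5 + 34 + 14 + 7 = 144
RR6 = 89 / 144 = 0.6181
Difference = 61.81 − 48.90 = 12.91 percentage points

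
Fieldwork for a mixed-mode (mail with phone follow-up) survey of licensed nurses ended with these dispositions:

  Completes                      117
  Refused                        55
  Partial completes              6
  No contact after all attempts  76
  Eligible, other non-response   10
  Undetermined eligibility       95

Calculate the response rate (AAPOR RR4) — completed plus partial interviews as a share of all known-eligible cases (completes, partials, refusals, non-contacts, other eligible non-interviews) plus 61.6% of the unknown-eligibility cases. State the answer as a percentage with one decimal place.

Top → 117 + 6 = 123
Eligible (known) → 117 + 6 + 55 + 76 + 10 = 264
e × U → 0.6160 × 95 = 58.52
Denom → 264 + 58.52 = 322.52
RR4 = 123 / 322.52 = 0.3814

38.1%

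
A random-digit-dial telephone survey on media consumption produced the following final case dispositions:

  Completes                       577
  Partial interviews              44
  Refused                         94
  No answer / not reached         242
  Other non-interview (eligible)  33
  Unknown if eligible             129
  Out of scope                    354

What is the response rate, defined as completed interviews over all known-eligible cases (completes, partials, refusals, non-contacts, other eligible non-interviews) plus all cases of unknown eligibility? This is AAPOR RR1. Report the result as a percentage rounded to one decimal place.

Numerator = 577
Denom = 577 + 44 + 94 + 242 + 33 + 129 = 1119
RR1 = 577 / 1119 = 0.5156

51.6%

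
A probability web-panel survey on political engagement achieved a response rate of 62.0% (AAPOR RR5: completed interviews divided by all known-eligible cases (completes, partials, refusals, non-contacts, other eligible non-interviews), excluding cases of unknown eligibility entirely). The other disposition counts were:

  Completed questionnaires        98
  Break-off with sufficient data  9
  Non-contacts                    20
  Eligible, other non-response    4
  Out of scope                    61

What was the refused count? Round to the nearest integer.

RR5 = 98 / D = 0.620
D = 98 / 0.620 = 158.1
Other denominator terms total 131
refused = 158.1 − 131 ≈ 27

27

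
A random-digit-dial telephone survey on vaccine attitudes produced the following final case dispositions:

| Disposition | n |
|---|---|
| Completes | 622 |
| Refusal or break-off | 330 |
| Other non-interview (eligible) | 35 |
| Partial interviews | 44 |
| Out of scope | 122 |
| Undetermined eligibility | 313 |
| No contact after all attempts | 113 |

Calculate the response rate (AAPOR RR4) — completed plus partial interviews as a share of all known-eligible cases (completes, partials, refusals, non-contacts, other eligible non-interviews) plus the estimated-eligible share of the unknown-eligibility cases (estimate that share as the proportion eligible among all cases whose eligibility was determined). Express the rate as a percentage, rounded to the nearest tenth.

46.7%

Top → 622 + 44 = 666
Eligible (known) → 622 + 44 + 330 + 113 + 35 = 1144
e = 1144 / (1144 + 122) = 1144 / 1266 = 0.9036
e × U → 0.9036 × 313 = 282.83
Denom → 1144 + 282.83 = 1426.83
RR4 = 666 / 1426.83 = 0.4668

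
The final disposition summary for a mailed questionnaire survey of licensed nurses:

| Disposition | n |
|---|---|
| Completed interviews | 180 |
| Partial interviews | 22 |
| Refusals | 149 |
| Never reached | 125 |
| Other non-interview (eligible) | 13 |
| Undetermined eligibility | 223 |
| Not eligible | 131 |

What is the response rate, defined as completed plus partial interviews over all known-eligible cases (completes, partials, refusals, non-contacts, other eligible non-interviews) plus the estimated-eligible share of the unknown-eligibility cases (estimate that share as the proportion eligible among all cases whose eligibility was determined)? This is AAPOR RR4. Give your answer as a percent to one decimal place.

30.4%

Num → 180 + 22 = 202
Eligible (known) → 180 + 22 + 149 + 125 + 13 = 489
e = 489 / (489 + 131) = 489 / 620 = 0.7887
Estimated eligible among unknowns → 0.7887 × 223 = 175.88
Base → 489 + 175.88 = 664.88
RR4 = 202 / 664.88 = 0.3038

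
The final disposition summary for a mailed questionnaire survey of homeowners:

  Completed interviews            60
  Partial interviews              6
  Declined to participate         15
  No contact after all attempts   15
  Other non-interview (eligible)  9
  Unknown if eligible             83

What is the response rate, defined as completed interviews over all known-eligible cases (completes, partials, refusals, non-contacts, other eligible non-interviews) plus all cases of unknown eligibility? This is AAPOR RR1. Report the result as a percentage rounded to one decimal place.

31.9%

Top: 60
Denom: 60 + 6 + 15 + 15 + 9 + 83 = 188
RR1 = 60 / 188 = 0.3191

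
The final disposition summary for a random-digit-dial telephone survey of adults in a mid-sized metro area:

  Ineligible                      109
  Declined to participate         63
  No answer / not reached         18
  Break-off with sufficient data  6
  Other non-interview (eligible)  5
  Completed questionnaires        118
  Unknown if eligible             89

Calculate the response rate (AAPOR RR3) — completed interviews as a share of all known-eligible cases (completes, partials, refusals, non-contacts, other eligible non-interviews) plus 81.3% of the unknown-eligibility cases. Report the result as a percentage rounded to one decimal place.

Num → 118
Determined eligible → 118 + 6 + 63 + 18 + 5 = 210
Estimated eligible among unknowns → 0.8130 × 89 = 72.36
Denom → 210 + 72.36 = 282.36
RR3 = 118 / 282.36 = 0.4179

41.8%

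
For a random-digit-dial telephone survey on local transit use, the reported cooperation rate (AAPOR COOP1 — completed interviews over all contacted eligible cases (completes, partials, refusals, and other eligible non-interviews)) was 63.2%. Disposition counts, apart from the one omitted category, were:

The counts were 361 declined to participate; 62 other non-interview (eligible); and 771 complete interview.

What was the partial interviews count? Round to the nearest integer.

COOP1 = 771 / D = 0.632
D = 771 / 0.632 = 1219.9
Other denominator terms total 1194
partial interviews = 1219.9 − 1194 ≈ 26

26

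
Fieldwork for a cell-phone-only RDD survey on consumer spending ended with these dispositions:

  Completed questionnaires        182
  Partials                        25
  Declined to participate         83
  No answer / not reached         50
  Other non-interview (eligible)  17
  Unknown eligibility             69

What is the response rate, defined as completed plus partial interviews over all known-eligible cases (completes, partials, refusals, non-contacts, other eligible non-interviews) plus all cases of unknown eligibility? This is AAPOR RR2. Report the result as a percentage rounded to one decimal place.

Num = 182 + 25 = 207
Base = 182 + 25 + 83 + 50 + 17 + 69 = 426
RR2 = 207 / 426 = 0.4859

48.6%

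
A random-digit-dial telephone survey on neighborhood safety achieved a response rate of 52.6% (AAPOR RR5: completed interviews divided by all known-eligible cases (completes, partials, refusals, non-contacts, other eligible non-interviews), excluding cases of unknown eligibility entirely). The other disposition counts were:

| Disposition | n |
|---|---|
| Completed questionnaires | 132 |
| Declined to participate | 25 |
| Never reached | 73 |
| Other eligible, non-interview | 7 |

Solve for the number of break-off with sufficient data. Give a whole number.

14

RR5 = 132 / D = 0.526
D = 132 / 0.526 = 251.0
Other denominator terms total 237
break-off with sufficient data = 251.0 − 237 ≈ 14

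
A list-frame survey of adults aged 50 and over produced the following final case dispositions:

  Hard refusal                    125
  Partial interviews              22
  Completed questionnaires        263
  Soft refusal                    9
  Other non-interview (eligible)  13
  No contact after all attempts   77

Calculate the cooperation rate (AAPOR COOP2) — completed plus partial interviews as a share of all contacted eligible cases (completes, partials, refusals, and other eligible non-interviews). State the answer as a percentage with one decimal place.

66.0%

Refusal or break-off = 125 + 9 = 134
Num = 263 + 22 = 285
Denom = 263 + 22 + 134 + 13 = 432
COOP2 = 285 / 432 = 0.6597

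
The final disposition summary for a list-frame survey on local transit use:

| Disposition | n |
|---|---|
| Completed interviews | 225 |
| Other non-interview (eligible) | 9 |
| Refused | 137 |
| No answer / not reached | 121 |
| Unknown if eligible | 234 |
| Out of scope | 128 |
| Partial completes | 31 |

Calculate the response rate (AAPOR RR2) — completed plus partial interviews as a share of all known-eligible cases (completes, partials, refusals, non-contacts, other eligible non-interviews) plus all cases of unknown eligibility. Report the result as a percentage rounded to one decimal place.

33.8%

Num = 225 + 31 = 256
Base = 225 + 31 + 137 + 121 + 9 + 234 = 757
RR2 = 256 / 757 = 0.3382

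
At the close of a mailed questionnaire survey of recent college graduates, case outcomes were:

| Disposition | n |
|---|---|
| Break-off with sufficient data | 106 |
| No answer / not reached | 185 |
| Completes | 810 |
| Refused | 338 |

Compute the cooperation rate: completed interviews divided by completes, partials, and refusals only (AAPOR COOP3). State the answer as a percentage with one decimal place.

Numerator: 810
Base: 810 + 106 + 338 = 1254
COOP3 = 810 / 1254 = 0.6459

64.6%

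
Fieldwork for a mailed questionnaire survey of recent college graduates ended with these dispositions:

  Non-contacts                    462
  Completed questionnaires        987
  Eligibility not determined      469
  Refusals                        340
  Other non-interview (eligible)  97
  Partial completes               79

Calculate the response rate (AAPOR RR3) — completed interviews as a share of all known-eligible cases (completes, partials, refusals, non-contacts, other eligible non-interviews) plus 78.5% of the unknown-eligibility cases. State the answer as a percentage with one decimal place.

42.3%

Num → 987
Eligible (known) → 987 + 79 + 340 + 462 + 97 = 1965
e × U → 0.7850 × 469 = 368.17
Base → 1965 + 368.17 = 2333.17
RR3 = 987 / 2333.17 = 0.4230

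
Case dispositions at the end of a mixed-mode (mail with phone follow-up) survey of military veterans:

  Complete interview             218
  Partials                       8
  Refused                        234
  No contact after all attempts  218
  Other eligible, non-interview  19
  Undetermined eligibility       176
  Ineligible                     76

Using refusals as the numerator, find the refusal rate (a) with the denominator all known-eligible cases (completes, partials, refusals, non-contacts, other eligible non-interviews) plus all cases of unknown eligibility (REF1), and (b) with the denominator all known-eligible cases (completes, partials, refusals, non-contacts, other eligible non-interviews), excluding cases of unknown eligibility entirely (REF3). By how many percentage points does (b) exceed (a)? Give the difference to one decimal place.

6.8

Num: 234
Denom: 218 + 8 + 234 + 218 + 19 + 176 = 873
REF1 = 234 / 873 = 0.2680
Denom: 218 + 8 + 234 + 218 + 19 = 697
REF3 = 234 / 697 = 0.3357
Difference = 33.57 − 26.80 = 6.77 percentage points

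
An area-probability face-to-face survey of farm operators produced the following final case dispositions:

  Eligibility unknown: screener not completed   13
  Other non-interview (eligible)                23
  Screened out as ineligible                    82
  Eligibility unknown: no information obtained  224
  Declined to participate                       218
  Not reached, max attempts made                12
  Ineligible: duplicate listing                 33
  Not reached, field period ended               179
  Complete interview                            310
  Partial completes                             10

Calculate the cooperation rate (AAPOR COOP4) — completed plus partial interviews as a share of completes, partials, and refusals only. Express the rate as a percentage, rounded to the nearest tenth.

Non-contacts = 179 + 12 = 191
Eligibility not determined = 13 + 224 = 237
Not eligible = 82 + 33 = 115
Top = 310 + 10 = 320
Base = 310 + 10 + 218 = 538
COOP4 = 320 / 538 = 0.5948

59.5%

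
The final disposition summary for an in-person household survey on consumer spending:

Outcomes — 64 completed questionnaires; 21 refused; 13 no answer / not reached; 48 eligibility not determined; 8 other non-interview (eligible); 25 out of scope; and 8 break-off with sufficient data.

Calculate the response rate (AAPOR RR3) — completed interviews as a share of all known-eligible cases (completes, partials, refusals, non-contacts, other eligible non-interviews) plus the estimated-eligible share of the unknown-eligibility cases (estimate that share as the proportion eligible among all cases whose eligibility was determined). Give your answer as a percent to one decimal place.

41.7%

Num: 64
Known eligible: 64 + 8 + 21 + 13 + 8 = 114
e = 114 / (114 + 25) = 114 / 139 = 0.8201
Eligible share of unknowns: 0.8201 × 48 = 39.36
Base: 114 + 39.36 = 153.36
RR3 = 64 / 153.36 = 0.4173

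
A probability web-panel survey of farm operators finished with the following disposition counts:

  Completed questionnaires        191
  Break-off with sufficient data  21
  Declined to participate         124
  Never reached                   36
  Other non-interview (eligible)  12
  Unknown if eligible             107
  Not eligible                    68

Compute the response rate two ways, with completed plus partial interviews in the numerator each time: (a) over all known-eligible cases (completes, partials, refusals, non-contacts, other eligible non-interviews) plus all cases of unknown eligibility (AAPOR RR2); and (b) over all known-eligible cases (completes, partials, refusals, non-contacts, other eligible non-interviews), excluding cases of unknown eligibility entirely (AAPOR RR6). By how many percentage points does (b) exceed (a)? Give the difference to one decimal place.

12.0

Num: 191 + 21 = 212
Denominator: 191 + 21 + 124 + 36 + 12 + 107 = 491
RR2 = 212 / 491 = 0.4318
Denominator: 191 + 21 + 124 + 36 + 12 = 384
RR6 = 212 / 384 = 0.5521
Difference = 55.21 − 43.18 = 12.03 percentage points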